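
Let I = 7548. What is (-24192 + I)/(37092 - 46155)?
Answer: 292/159 ≈ 1.8365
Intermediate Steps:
(-24192 + I)/(37092 - 46155) = (-24192 + 7548)/(37092 - 46155) = -16644/(-9063) = -16644*(-1/9063) = 292/159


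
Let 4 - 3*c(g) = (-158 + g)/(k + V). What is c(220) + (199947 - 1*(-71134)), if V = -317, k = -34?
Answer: 285449759/1053 ≈ 2.7108e+5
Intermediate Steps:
c(g) = 1246/1053 + g/1053 (c(g) = 4/3 - (-158 + g)/(3*(-34 - 317)) = 4/3 - (-158 + g)/(3*(-351)) = 4/3 - (-158 + g)*(-1)/(3*351) = 4/3 - (158/351 - g/351)/3 = 4/3 + (-158/1053 + g/1053) = 1246/1053 + g/1053)
c(220) + (199947 - 1*(-71134)) = (1246/1053 + (1/1053)*220) + (199947 - 1*(-71134)) = (1246/1053 + 220/1053) + (199947 + 71134) = 1466/1053 + 271081 = 285449759/1053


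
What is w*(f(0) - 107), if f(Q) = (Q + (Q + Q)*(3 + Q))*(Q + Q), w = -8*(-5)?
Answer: -4280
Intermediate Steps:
w = 40
f(Q) = 2*Q*(Q + 2*Q*(3 + Q)) (f(Q) = (Q + (2*Q)*(3 + Q))*(2*Q) = (Q + 2*Q*(3 + Q))*(2*Q) = 2*Q*(Q + 2*Q*(3 + Q)))
w*(f(0) - 107) = 40*(0²*(14 + 4*0) - 107) = 40*(0*(14 + 0) - 107) = 40*(0*14 - 107) = 40*(0 - 107) = 40*(-107) = -4280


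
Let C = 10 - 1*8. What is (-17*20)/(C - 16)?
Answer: 170/7 ≈ 24.286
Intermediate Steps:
C = 2 (C = 10 - 8 = 2)
(-17*20)/(C - 16) = (-17*20)/(2 - 16) = -340/(-14) = -340*(-1/14) = 170/7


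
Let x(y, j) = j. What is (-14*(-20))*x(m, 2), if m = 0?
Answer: 560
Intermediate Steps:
(-14*(-20))*x(m, 2) = -14*(-20)*2 = 280*2 = 560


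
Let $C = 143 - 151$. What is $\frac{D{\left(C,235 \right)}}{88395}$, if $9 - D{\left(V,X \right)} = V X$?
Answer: $\frac{1889}{88395} \approx 0.02137$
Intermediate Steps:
$C = -8$
$D{\left(V,X \right)} = 9 - V X$
$\frac{D{\left(C,235 \right)}}{88395} = \frac{9 - \left(-8\right) 235}{88395} = \left(9 + 1880\right) \frac{1}{88395} = 1889 \cdot \frac{1}{88395} = \frac{1889}{88395}$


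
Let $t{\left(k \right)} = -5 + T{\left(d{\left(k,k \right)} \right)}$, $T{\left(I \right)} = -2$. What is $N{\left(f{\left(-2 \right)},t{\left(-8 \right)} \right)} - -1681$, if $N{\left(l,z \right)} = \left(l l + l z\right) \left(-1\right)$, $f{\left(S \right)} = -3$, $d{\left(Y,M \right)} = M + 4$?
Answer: $1651$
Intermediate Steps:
$d{\left(Y,M \right)} = 4 + M$
$t{\left(k \right)} = -7$ ($t{\left(k \right)} = -5 - 2 = -7$)
$N{\left(l,z \right)} = - l^{2} - l z$ ($N{\left(l,z \right)} = \left(l^{2} + l z\right) \left(-1\right) = - l^{2} - l z$)
$N{\left(f{\left(-2 \right)},t{\left(-8 \right)} \right)} - -1681 = \left(-1\right) \left(-3\right) \left(-3 - 7\right) - -1681 = \left(-1\right) \left(-3\right) \left(-10\right) + 1681 = -30 + 1681 = 1651$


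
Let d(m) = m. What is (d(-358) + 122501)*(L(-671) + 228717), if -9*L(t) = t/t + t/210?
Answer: 7542776787359/270 ≈ 2.7936e+10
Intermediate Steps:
L(t) = -⅑ - t/1890 (L(t) = -(t/t + t/210)/9 = -(1 + t*(1/210))/9 = -(1 + t/210)/9 = -⅑ - t/1890)
(d(-358) + 122501)*(L(-671) + 228717) = (-358 + 122501)*((-⅑ - 1/1890*(-671)) + 228717) = 122143*((-⅑ + 671/1890) + 228717) = 122143*(461/1890 + 228717) = 122143*(432275591/1890) = 7542776787359/270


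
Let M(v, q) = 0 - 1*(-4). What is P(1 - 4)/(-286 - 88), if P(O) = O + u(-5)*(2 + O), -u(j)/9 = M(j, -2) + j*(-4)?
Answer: -213/374 ≈ -0.56952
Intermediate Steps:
M(v, q) = 4 (M(v, q) = 0 + 4 = 4)
u(j) = -36 + 36*j (u(j) = -9*(4 + j*(-4)) = -9*(4 - 4*j) = -36 + 36*j)
P(O) = -432 - 215*O (P(O) = O + (-36 + 36*(-5))*(2 + O) = O + (-36 - 180)*(2 + O) = O - 216*(2 + O) = O + (-432 - 216*O) = -432 - 215*O)
P(1 - 4)/(-286 - 88) = (-432 - 215*(1 - 4))/(-286 - 88) = (-432 - 215*(-3))/(-374) = (-432 + 645)*(-1/374) = 213*(-1/374) = -213/374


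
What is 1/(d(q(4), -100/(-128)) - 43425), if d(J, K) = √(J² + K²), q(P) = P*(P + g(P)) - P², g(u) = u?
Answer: -44467200/1930987897231 - 32*√262769/1930987897231 ≈ -2.3037e-5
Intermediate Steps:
q(P) = P² (q(P) = P*(P + P) - P² = P*(2*P) - P² = 2*P² - P² = P²)
1/(d(q(4), -100/(-128)) - 43425) = 1/(√((4²)² + (-100/(-128))²) - 43425) = 1/(√(16² + (-100*(-1/128))²) - 43425) = 1/(√(256 + (25/32)²) - 43425) = 1/(√(256 + 625/1024) - 43425) = 1/(√(262769/1024) - 43425) = 1/(√262769/32 - 43425) = 1/(-43425 + √262769/32)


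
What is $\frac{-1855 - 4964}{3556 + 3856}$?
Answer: $- \frac{6819}{7412} \approx -0.91999$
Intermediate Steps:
$\frac{-1855 - 4964}{3556 + 3856} = - \frac{6819}{7412}$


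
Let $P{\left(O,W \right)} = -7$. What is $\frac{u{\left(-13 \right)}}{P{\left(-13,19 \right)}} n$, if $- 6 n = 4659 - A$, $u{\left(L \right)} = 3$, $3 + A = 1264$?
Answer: $\frac{1699}{7} \approx 242.71$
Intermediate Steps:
$A = 1261$ ($A = -3 + 1264 = 1261$)
$n = - \frac{1699}{3}$ ($n = - \frac{4659 - 1261}{6} = \left(- \frac{1}{6}\right) 3398 = - \frac{1699}{3} \approx -566.33$)
$\frac{u{\left(-13 \right)}}{P{\left(-13,19 \right)}} n = \frac{3}{-7} \left(- \frac{1699}{3}\right) = 3 \left(- \frac{1}{7}\right) \left(- \frac{1699}{3}\right) = \left(- \frac{3}{7}\right) \left(- \frac{1699}{3}\right) = \frac{1699}{7}$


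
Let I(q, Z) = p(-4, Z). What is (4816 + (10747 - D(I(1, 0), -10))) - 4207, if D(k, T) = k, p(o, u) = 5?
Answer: 11351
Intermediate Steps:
I(q, Z) = 5
(4816 + (10747 - D(I(1, 0), -10))) - 4207 = (4816 + (10747 - 1*5)) - 4207 = (4816 + (10747 - 5)) - 4207 = (4816 + 10742) - 4207 = 15558 - 4207 = 11351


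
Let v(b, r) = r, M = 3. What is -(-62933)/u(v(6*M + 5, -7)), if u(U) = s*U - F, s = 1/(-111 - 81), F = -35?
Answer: 12083136/6727 ≈ 1796.2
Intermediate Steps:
s = -1/192 (s = 1/(-192) = -1/192 ≈ -0.0052083)
u(U) = 35 - U/192 (u(U) = -U/192 - 1*(-35) = -U/192 + 35 = 35 - U/192)
-(-62933)/u(v(6*M + 5, -7)) = -(-62933)/(35 - 1/192*(-7)) = -(-62933)/(35 + 7/192) = -(-62933)/6727/192 = -(-62933)*192/6727 = -1*(-12083136/6727) = 12083136/6727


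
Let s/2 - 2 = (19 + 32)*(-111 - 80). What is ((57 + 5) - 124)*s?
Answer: 1207636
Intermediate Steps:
s = -19478 (s = 4 + 2*((19 + 32)*(-111 - 80)) = 4 + 2*(51*(-191)) = 4 + 2*(-9741) = 4 - 19482 = -19478)
((57 + 5) - 124)*s = ((57 + 5) - 124)*(-19478) = (62 - 124)*(-19478) = -62*(-19478) = 1207636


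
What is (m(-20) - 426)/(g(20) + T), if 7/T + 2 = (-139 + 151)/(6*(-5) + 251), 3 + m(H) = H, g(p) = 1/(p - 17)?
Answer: 579210/4211 ≈ 137.55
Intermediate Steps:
g(p) = 1/(-17 + p)
m(H) = -3 + H
T = -1547/430 (T = 7/(-2 + (-139 + 151)/(6*(-5) + 251)) = 7/(-2 + 12/(-30 + 251)) = 7/(-2 + 12/221) = 7/(-430/221) = 7*(-221/430) = -1547/430 ≈ -3.5977)
(m(-20) - 426)/(g(20) + T) = ((-3 - 20) - 426)/(1/(-17 + 20) - 1547/430) = (-23 - 426)/(1/3 - 1547/430) = -449/(⅓ - 1547/430) = -449/(-4211/1290) = -449*(-1290/4211) = 579210/4211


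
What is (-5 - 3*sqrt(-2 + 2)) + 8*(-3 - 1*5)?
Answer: -69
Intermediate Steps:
(-5 - 3*sqrt(-2 + 2)) + 8*(-3 - 1*5) = (-5 - 3*sqrt(0)) + 8*(-3 - 5) = (-5 - 3*0) + 8*(-8) = (-5 + 0) - 64 = -5 - 64 = -69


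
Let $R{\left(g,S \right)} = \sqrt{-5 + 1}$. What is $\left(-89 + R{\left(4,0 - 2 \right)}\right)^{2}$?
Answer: $7917 - 356 i \approx 7917.0 - 356.0 i$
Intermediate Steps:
$R{\left(g,S \right)} = 2 i$ ($R{\left(g,S \right)} = \sqrt{-4} = 2 i$)
$\left(-89 + R{\left(4,0 - 2 \right)}\right)^{2} = \left(-89 + 2 i\right)^{2}$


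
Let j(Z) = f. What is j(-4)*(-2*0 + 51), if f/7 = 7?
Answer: 2499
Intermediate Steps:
f = 49 (f = 7*7 = 49)
j(Z) = 49
j(-4)*(-2*0 + 51) = 49*(-2*0 + 51) = 49*(0 + 51) = 49*51 = 2499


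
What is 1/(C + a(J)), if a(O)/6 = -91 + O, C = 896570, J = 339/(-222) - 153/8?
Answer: 148/132593213 ≈ 1.1162e-6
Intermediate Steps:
J = -6113/296 (J = 339*(-1/222) - 153*⅛ = -113/74 - 153/8 = -6113/296 ≈ -20.652)
a(O) = -546 + 6*O (a(O) = 6*(-91 + O) = -546 + 6*O)
1/(C + a(J)) = 1/(896570 + (-546 + 6*(-6113/296))) = 1/(896570 + (-546 - 18339/148)) = 1/(896570 - 99147/148) = 1/(132593213/148) = 148/132593213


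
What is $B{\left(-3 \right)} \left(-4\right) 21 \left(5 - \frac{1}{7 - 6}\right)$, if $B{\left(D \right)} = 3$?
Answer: $-1008$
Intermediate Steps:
$B{\left(-3 \right)} \left(-4\right) 21 \left(5 - \frac{1}{7 - 6}\right) = 3 \left(-4\right) 21 \left(5 - \frac{1}{7 - 6}\right) = \left(-12\right) 21 \left(5 - 1^{-1}\right) = - 252 \left(5 - 1\right) = \left(-252\right) 4 = -1008$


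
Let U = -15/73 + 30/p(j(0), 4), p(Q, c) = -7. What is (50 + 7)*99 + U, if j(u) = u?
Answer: 2881278/511 ≈ 5638.5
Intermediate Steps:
U = -2295/511 (U = -15/73 + 30/(-7) = -15*1/73 + 30*(-1/7) = -15/73 - 30/7 = -2295/511 ≈ -4.4912)
(50 + 7)*99 + U = (50 + 7)*99 - 2295/511 = 57*99 - 2295/511 = 5643 - 2295/511 = 2881278/511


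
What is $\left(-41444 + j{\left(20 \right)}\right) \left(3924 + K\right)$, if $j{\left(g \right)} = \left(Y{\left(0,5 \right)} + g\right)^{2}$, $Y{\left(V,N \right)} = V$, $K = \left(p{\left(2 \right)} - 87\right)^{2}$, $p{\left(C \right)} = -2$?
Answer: $-486166180$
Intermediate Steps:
$K = 7921$ ($K = \left(-2 - 87\right)^{2} = \left(-89\right)^{2} = 7921$)
$j{\left(g \right)} = g^{2}$ ($j{\left(g \right)} = \left(0 + g\right)^{2} = g^{2}$)
$\left(-41444 + j{\left(20 \right)}\right) \left(3924 + K\right) = \left(-41444 + 20^{2}\right) \left(3924 + 7921\right) = \left(-41444 + 400\right) 11845 = \left(-41044\right) 11845 = -486166180$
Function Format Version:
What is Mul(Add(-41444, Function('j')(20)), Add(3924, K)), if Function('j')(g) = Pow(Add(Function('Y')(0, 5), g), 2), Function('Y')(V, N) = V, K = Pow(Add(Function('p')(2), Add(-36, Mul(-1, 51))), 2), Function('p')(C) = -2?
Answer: -486166180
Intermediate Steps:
K = 7921 (K = Pow(Add(-2, Add(-36, Mul(-1, 51))), 2) = Pow(Add(-2, Add(-36, -51)), 2) = Pow(Add(-2, -87), 2) = Pow(-89, 2) = 7921)
Function('j')(g) = Pow(g, 2) (Function('j')(g) = Pow(Add(0, g), 2) = Pow(g, 2))
Mul(Add(-41444, Function('j')(20)), Add(3924, K)) = Mul(Add(-41444, Pow(20, 2)), Add(3924, 7921)) = Mul(Add(-41444, 400), 11845) = Mul(-41044, 11845) = -486166180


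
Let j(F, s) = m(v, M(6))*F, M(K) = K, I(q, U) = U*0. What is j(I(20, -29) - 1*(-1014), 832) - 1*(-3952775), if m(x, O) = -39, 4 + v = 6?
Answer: 3913229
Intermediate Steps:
v = 2 (v = -4 + 6 = 2)
I(q, U) = 0
j(F, s) = -39*F
j(I(20, -29) - 1*(-1014), 832) - 1*(-3952775) = -39*(0 - 1*(-1014)) - 1*(-3952775) = -39*(0 + 1014) + 3952775 = -39*1014 + 3952775 = -39546 + 3952775 = 3913229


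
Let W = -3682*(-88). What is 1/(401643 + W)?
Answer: 1/725659 ≈ 1.3781e-6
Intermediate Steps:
W = 324016
1/(401643 + W) = 1/(401643 + 324016) = 1/725659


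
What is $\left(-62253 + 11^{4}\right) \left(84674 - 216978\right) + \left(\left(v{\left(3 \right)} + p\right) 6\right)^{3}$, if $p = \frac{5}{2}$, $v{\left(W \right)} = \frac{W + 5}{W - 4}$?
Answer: $6299222111$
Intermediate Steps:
$v{\left(W \right)} = \frac{5 + W}{-4 + W}$
$p = \frac{5}{2}$ ($p = 5 \cdot \frac{1}{2} = \frac{5}{2} \approx 2.5$)
$\left(-62253 + 11^{4}\right) \left(84674 - 216978\right) + \left(\left(v{\left(3 \right)} + p\right) 6\right)^{3} = \left(-62253 + 11^{4}\right) \left(84674 - 216978\right) + \left(\left(\frac{5 + 3}{-4 + 3} + \frac{5}{2}\right) 6\right)^{3} = \left(-62253 + 14641\right) \left(-132304\right) + \left(\left(\frac{1}{-1} \cdot 8 + \frac{5}{2}\right) 6\right)^{3} = \left(-47612\right) \left(-132304\right) + \left(\left(\left(-1\right) 8 + \frac{5}{2}\right) 6\right)^{3} = 6299258048 + \left(\left(-8 + \frac{5}{2}\right) 6\right)^{3} = 6299258048 + \left(\left(- \frac{11}{2}\right) 6\right)^{3} = 6299258048 + \left(-33\right)^{3} = 6299258048 - 35937 = 6299222111$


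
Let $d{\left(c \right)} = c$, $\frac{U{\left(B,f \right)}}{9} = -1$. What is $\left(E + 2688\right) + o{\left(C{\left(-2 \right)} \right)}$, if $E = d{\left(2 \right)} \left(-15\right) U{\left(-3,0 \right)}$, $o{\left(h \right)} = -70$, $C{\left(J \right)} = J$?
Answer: $2888$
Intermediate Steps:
$U{\left(B,f \right)} = -9$ ($U{\left(B,f \right)} = 9 \left(-1\right) = -9$)
$E = 270$ ($E = 2 \left(-15\right) \left(-9\right) = \left(-30\right) \left(-9\right) = 270$)
$\left(E + 2688\right) + o{\left(C{\left(-2 \right)} \right)} = \left(270 + 2688\right) - 70 = 2958 - 70 = 2888$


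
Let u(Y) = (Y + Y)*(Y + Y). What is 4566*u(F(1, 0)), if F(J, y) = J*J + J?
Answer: 73056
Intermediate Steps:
F(J, y) = J + J² (F(J, y) = J² + J = J + J²)
u(Y) = 4*Y² (u(Y) = (2*Y)*(2*Y) = 4*Y²)
4566*u(F(1, 0)) = 4566*(4*(1*(1 + 1))²) = 4566*(4*(1*2)²) = 4566*(4*2²) = 4566*(4*4) = 4566*16 = 73056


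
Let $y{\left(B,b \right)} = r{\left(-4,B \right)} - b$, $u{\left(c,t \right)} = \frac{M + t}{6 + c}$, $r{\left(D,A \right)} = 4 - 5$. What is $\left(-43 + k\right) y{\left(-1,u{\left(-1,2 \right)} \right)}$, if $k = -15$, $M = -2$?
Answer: $58$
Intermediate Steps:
$r{\left(D,A \right)} = -1$
$u{\left(c,t \right)} = \frac{-2 + t}{6 + c}$
$y{\left(B,b \right)} = -1 - b$
$\left(-43 + k\right) y{\left(-1,u{\left(-1,2 \right)} \right)} = \left(-43 - 15\right) \left(-1 - \frac{-2 + 2}{6 - 1}\right) = - 58 \left(-1 - \frac{1}{5} \cdot 0\right) = - 58 \left(-1 - 0\right) = - 58 \left(-1 + 0\right) = \left(-58\right) \left(-1\right) = 58$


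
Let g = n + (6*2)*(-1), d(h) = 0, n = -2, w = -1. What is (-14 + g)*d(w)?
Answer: 0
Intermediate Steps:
g = -14 (g = -2 + (6*2)*(-1) = -2 + 12*(-1) = -2 - 12 = -14)
(-14 + g)*d(w) = (-14 - 14)*0 = -28*0 = 0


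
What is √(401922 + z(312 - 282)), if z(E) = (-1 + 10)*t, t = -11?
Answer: 3*√44647 ≈ 633.90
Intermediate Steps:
z(E) = -99 (z(E) = (-1 + 10)*(-11) = 9*(-11) = -99)
√(401922 + z(312 - 282)) = √(401922 - 99) = √401823 = 3*√44647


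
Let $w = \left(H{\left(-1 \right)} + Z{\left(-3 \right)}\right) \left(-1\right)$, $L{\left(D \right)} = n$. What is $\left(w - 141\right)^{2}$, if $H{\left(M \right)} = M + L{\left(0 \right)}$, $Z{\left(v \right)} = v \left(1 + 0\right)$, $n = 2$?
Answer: $19321$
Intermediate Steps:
$Z{\left(v \right)} = v$ ($Z{\left(v \right)} = v 1 = v$)
$L{\left(D \right)} = 2$
$H{\left(M \right)} = 2 + M$ ($H{\left(M \right)} = M + 2 = 2 + M$)
$w = 2$ ($w = \left(\left(2 - 1\right) - 3\right) \left(-1\right) = \left(1 - 3\right) \left(-1\right) = \left(-2\right) \left(-1\right) = 2$)
$\left(w - 141\right)^{2} = \left(2 - 141\right)^{2} = \left(-139\right)^{2} = 19321$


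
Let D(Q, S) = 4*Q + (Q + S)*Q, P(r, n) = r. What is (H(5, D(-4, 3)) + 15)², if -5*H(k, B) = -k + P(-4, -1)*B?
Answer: 1024/25 ≈ 40.960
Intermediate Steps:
D(Q, S) = 4*Q + Q*(Q + S)
H(k, B) = k/5 + 4*B/5 (H(k, B) = -(-k - 4*B)/5 = k/5 + 4*B/5)
(H(5, D(-4, 3)) + 15)² = (((⅕)*5 + 4*(-4*(4 - 4 + 3))/5) + 15)² = ((1 + 4*(-4*3)/5) + 15)² = ((1 + (⅘)*(-12)) + 15)² = ((1 - 48/5) + 15)² = (-43/5 + 15)² = (32/5)² = 1024/25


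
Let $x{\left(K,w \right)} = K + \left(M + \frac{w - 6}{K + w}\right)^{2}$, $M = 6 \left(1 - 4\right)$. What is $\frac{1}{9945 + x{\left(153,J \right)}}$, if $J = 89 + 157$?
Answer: $\frac{17689}{183978118} \approx 9.6147 \cdot 10^{-5}$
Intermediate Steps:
$M = -18$ ($M = 6 \left(-3\right) = -18$)
$J = 246$
$x{\left(K,w \right)} = K + \left(-18 + \frac{-6 + w}{K + w}\right)^{2}$ ($x{\left(K,w \right)} = K + \left(-18 + \frac{w - 6}{K + w}\right)^{2} = K + \left(-18 + \frac{-6 + w}{K + w}\right)^{2}$)
$\frac{1}{9945 + x{\left(153,J \right)}} = \frac{1}{9945 + \left(153 + \frac{\left(-6 - 2754 - 4182\right)^{2}}{\left(153 + 246\right)^{2}}\right)} = \frac{1}{9945 + \left(153 + \frac{\left(-6 - 2754 - 4182\right)^{2}}{159201}\right)} = \frac{1}{9945 + \left(153 + \frac{\left(-6942\right)^{2}}{159201}\right)} = \frac{1}{9945 + \left(153 + \frac{1}{159201} \cdot 48191364\right)} = \frac{1}{9945 + \left(153 + \frac{5354596}{17689}\right)} = \frac{1}{9945 + \frac{8061013}{17689}} = \frac{1}{\frac{183978118}{17689}} = \frac{17689}{183978118}$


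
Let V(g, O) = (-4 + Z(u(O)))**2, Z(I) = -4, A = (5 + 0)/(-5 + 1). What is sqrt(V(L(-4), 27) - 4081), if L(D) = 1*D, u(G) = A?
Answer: I*sqrt(4017) ≈ 63.38*I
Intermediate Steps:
A = -5/4 (A = 5/(-4) = 5*(-1/4) = -5/4 ≈ -1.2500)
u(G) = -5/4
L(D) = D
V(g, O) = 64 (V(g, O) = (-4 - 4)**2 = (-8)**2 = 64)
sqrt(V(L(-4), 27) - 4081) = sqrt(64 - 4081) = sqrt(-4017) = I*sqrt(4017)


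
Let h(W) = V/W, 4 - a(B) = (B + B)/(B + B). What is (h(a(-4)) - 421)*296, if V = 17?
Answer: -368816/3 ≈ -1.2294e+5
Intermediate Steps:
a(B) = 3 (a(B) = 4 - (B + B)/(B + B) = 4 - 2*B/(2*B) = 4 - 2*B*1/(2*B) = 4 - 1*1 = 4 - 1 = 3)
h(W) = 17/W
(h(a(-4)) - 421)*296 = (17/3 - 421)*296 = -1246/3*296 = -368816/3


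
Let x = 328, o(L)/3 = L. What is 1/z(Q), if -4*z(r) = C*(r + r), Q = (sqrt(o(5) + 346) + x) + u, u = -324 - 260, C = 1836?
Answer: 1/217566 ≈ 4.5963e-6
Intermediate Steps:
o(L) = 3*L
u = -584
Q = -237 (Q = (sqrt(3*5 + 346) + 328) - 584 = (sqrt(15 + 346) + 328) - 584 = (sqrt(361) + 328) - 584 = (19 + 328) - 584 = 347 - 584 = -237)
z(r) = -918*r (z(r) = -459*(r + r) = -459*2*r = -918*r)
1/z(Q) = 1/(-918*(-237)) = 1/217566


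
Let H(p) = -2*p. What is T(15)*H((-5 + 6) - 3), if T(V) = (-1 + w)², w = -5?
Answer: 144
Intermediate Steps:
T(V) = 36 (T(V) = (-1 - 5)² = (-6)² = 36)
T(15)*H((-5 + 6) - 3) = 36*(-2*((-5 + 6) - 3)) = 36*(-2*(1 - 3)) = 36*(-2*(-2)) = 36*4 = 144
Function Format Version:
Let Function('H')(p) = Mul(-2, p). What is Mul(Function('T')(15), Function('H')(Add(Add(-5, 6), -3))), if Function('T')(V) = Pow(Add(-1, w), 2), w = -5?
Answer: 144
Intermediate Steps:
Function('T')(V) = 36 (Function('T')(V) = Pow(Add(-1, -5), 2) = Pow(-6, 2) = 36)
Mul(Function('T')(15), Function('H')(Add(Add(-5, 6), -3))) = Mul(36, Mul(-2, Add(Add(-5, 6), -3))) = Mul(36, Mul(-2, Add(1, -3))) = Mul(36, Mul(-2, -2)) = Mul(36, 4) = 144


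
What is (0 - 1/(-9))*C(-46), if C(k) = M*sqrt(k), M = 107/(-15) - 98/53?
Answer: -7141*I*sqrt(46)/7155 ≈ -6.7691*I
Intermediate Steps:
M = -7141/795 (M = 107*(-1/15) - 98*1/53 = -107/15 - 98/53 = -7141/795 ≈ -8.9824)
C(k) = -7141*sqrt(k)/795
(0 - 1/(-9))*C(-46) = (0 - 1/(-9))*(-7141*I*sqrt(46)/795) = (0 - 1*(-1/9))*(-7141*I*sqrt(46)/795) = (0 + 1/9)*(-7141*I*sqrt(46)/795) = (-7141*I*sqrt(46)/795)/9 = -7141*I*sqrt(46)/7155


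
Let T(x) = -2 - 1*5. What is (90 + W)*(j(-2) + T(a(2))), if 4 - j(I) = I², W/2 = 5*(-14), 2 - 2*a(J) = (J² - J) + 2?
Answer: 350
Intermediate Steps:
a(J) = J/2 - J²/2 (a(J) = 1 - ((J² - J) + 2)/2 = 1 - (2 + J² - J)/2 = 1 + (-1 + J/2 - J²/2) = J/2 - J²/2)
W = -140 (W = 2*(5*(-14)) = 2*(-70) = -140)
j(I) = 4 - I²
T(x) = -7 (T(x) = -2 - 5 = -7)
(90 + W)*(j(-2) + T(a(2))) = (90 - 140)*((4 - 1*(-2)²) - 7) = -50*((4 - 1*4) - 7) = -50*((4 - 4) - 7) = -50*(0 - 7) = -50*(-7) = 350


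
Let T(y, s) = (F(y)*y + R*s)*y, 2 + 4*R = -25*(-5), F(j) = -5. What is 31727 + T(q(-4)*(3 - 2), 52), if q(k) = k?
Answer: 25251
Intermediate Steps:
R = 123/4 (R = -½ + (-25*(-5))/4 = -½ + (¼)*125 = -½ + 125/4 = 123/4 ≈ 30.750)
T(y, s) = y*(-5*y + 123*s/4) (T(y, s) = (-5*y + 123*s/4)*y = y*(-5*y + 123*s/4))
31727 + T(q(-4)*(3 - 2), 52) = 31727 + (-4*(3 - 2))*(-(-80)*(3 - 2) + 123*52)/4 = 31727 + (-4*1)*(-(-80) + 6396)/4 = 31727 + (¼)*(-4)*(-20*(-4) + 6396) = 31727 + (¼)*(-4)*(80 + 6396) = 31727 + (¼)*(-4)*6476 = 31727 - 6476 = 25251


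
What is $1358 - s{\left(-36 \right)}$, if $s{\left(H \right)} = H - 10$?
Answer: $1404$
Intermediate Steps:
$s{\left(H \right)} = -10 + H$ ($s{\left(H \right)} = H - 10 = -10 + H$)
$1358 - s{\left(-36 \right)} = 1358 - \left(-10 - 36\right) = 1358 - -46 = 1358 + 46 = 1404$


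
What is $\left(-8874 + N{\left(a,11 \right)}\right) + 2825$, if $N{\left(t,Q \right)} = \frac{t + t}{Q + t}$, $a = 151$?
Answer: $- \frac{489818}{81} \approx -6047.1$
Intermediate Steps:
$N{\left(t,Q \right)} = \frac{2 t}{Q + t}$
$\left(-8874 + N{\left(a,11 \right)}\right) + 2825 = \left(-8874 + 2 \cdot 151 \frac{1}{11 + 151}\right) + 2825 = \left(-8874 + 2 \cdot 151 \cdot \frac{1}{162}\right) + 2825 = \left(-8874 + \frac{151}{81}\right) + 2825 = - \frac{718643}{81} + 2825 = - \frac{489818}{81}$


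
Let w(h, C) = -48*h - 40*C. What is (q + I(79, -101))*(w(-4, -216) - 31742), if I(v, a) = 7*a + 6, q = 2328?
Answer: -37274570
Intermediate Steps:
I(v, a) = 6 + 7*a
(q + I(79, -101))*(w(-4, -216) - 31742) = (2328 + (6 + 7*(-101)))*((-48*(-4) - 40*(-216)) - 31742) = (2328 + (6 - 707))*((192 + 8640) - 31742) = (2328 - 701)*(8832 - 31742) = 1627*(-22910) = -37274570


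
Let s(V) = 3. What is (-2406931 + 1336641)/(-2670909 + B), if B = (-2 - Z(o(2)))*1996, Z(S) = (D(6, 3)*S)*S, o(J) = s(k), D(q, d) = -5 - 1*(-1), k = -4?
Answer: 214058/520609 ≈ 0.41117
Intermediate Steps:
D(q, d) = -4 (D(q, d) = -5 + 1 = -4)
o(J) = 3
Z(S) = -4*S**2 (Z(S) = (-4*S)*S = -4*S**2)
B = 67864 (B = (-2 - (-4)*3**2)*1996 = (-2 - (-4)*9)*1996 = (-2 - 1*(-36))*1996 = (-2 + 36)*1996 = 34*1996 = 67864)
(-2406931 + 1336641)/(-2670909 + B) = (-2406931 + 1336641)/(-2670909 + 67864) = -1070290/(-2603045) = -1070290*(-1/2603045) = 214058/520609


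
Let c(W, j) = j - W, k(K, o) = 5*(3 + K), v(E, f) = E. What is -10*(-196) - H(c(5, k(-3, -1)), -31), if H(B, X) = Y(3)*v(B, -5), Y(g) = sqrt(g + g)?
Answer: 1960 + 5*sqrt(6) ≈ 1972.2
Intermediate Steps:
Y(g) = sqrt(2)*sqrt(g) (Y(g) = sqrt(2*g) = sqrt(2)*sqrt(g))
k(K, o) = 15 + 5*K
H(B, X) = B*sqrt(6) (H(B, X) = (sqrt(2)*sqrt(3))*B = sqrt(6)*B = B*sqrt(6))
-10*(-196) - H(c(5, k(-3, -1)), -31) = -10*(-196) - ((15 + 5*(-3)) - 1*5)*sqrt(6) = 1960 - ((15 - 15) - 5)*sqrt(6) = 1960 - (0 - 5)*sqrt(6) = 1960 - (-5)*sqrt(6) = 1960 + 5*sqrt(6)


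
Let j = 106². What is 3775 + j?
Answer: 15011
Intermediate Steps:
j = 11236
3775 + j = 3775 + 11236 = 15011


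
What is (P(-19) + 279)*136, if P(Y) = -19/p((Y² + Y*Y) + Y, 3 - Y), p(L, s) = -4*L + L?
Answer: 4211920/111 ≈ 37945.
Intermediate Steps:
p(L, s) = -3*L
P(Y) = -19/(-6*Y² - 3*Y) (P(Y) = -19*(-1/(3*((Y² + Y*Y) + Y))) = -19*(-1/(3*((Y² + Y²) + Y))) = -19*(-1/(3*(2*Y² + Y))) = -19*(-1/(3*(Y + 2*Y²))) = -19/(-6*Y² - 3*Y))
(P(-19) + 279)*136 = ((19/3)/(-19*(1 + 2*(-19))) + 279)*136 = ((19/3)*(-1/19)/(1 - 38) + 279)*136 = ((19/3)*(-1/19)/(-37) + 279)*136 = ((19/3)*(-1/19)*(-1/37) + 279)*136 = (1/111 + 279)*136 = (30970/111)*136 = 4211920/111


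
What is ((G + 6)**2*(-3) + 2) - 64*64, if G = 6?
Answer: -4526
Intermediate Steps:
((G + 6)**2*(-3) + 2) - 64*64 = ((6 + 6)**2*(-3) + 2) - 64*64 = (12**2*(-3) + 2) - 4096 = (144*(-3) + 2) - 4096 = (-432 + 2) - 4096 = -430 - 4096 = -4526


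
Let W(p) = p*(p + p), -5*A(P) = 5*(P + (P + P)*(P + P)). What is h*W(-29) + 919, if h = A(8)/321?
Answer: -49683/107 ≈ -464.33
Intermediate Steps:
A(P) = -P - 4*P² (A(P) = -(P + (P + P)*(P + P)) = -(P + (2*P)*(2*P)) = -(P + 4*P²) = -(5*P + 20*P²)/5 = -P - 4*P²)
W(p) = 2*p² (W(p) = p*(2*p) = 2*p²)
h = -88/107 (h = -1*8*(1 + 4*8)/321 = -1*8*(1 + 32)*(1/321) = -1*8*33*(1/321) = -264*1/321 = -88/107 ≈ -0.82243)
h*W(-29) + 919 = -176*(-29)²/107 + 919 = -176*841/107 + 919 = -88/107*1682 + 919 = -148016/107 + 919 = -49683/107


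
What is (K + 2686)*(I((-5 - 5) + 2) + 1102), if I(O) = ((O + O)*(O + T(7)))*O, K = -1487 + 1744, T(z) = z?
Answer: 2866482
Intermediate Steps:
K = 257
I(O) = 2*O²*(7 + O) (I(O) = ((O + O)*(O + 7))*O = ((2*O)*(7 + O))*O = (2*O*(7 + O))*O = 2*O²*(7 + O))
(K + 2686)*(I((-5 - 5) + 2) + 1102) = (257 + 2686)*(2*((-5 - 5) + 2)²*(7 + ((-5 - 5) + 2)) + 1102) = 2943*(2*(-10 + 2)²*(7 + (-10 + 2)) + 1102) = 2943*(2*(-8)²*(7 - 8) + 1102) = 2943*(2*64*(-1) + 1102) = 2943*(-128 + 1102) = 2943*974 = 2866482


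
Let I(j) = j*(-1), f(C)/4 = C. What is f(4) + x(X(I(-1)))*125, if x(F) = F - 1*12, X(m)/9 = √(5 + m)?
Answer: -1484 + 1125*√6 ≈ 1271.7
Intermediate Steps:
f(C) = 4*C
I(j) = -j
X(m) = 9*√(5 + m)
x(F) = -12 + F (x(F) = F - 12 = -12 + F)
f(4) + x(X(I(-1)))*125 = 4*4 + (-12 + 9*√(5 - 1*(-1)))*125 = 16 + (-12 + 9*√(5 + 1))*125 = 16 + (-12 + 9*√6)*125 = 16 + (-1500 + 1125*√6) = -1484 + 1125*√6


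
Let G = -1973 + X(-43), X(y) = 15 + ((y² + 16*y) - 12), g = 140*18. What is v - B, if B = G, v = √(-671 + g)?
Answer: 852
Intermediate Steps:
g = 2520
X(y) = 3 + y² + 16*y (X(y) = 15 + (-12 + y² + 16*y) = 3 + y² + 16*y)
v = 43 (v = √(-671 + 2520) = √1849 = 43)
G = -809 (G = -1973 + (3 + (-43)² + 16*(-43)) = -1973 + (3 + 1849 - 688) = -1973 + 1164 = -809)
B = -809
v - B = 43 - 1*(-809) = 43 + 809 = 852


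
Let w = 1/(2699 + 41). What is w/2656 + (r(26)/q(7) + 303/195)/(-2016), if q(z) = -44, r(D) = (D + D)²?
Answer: 389608649/13112491392 ≈ 0.029713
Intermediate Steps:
r(D) = 4*D² (r(D) = (2*D)² = 4*D²)
w = 1/2740 ≈ 0.00036496
w/2656 + (r(26)/q(7) + 303/195)/(-2016) = (1/2740)/2656 + ((4*26²)/(-44) + 303/195)/(-2016) = (1/2740)*(1/2656) + ((4*676)*(-1/44) + 303*(1/195))*(-1/2016) = 1/7277440 + (2704*(-1/44) + 101/65)*(-1/2016) = 1/7277440 + (-676/11 + 101/65)*(-1/2016) = 1/7277440 - 42829/715*(-1/2016) = 1/7277440 + 42829/1441440 = 389608649/13112491392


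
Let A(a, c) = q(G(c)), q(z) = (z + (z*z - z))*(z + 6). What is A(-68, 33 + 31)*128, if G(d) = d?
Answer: 36700160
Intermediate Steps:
q(z) = z**2*(6 + z) (q(z) = (z + (z**2 - z))*(6 + z) = z**2*(6 + z))
A(a, c) = c**2*(6 + c)
A(-68, 33 + 31)*128 = ((33 + 31)**2*(6 + (33 + 31)))*128 = (64**2*(6 + 64))*128 = (4096*70)*128 = 286720*128 = 36700160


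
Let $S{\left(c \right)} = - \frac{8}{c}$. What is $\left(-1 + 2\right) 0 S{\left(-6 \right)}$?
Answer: $0$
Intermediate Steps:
$\left(-1 + 2\right) 0 S{\left(-6 \right)} = \left(-1 + 2\right) 0 \left(- \frac{8}{-6}\right) = 1 \cdot 0 \left(\left(-8\right) \left(- \frac{1}{6}\right)\right) = 0 \cdot \frac{4}{3} = 0$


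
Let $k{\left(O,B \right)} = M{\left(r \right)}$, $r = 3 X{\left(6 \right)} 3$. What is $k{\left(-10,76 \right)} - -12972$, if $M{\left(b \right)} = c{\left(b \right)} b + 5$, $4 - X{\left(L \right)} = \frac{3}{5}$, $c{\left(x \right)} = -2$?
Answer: $\frac{64579}{5} \approx 12916.0$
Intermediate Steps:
$X{\left(L \right)} = \frac{17}{5}$ ($X{\left(L \right)} = 4 - \frac{3}{5} = \frac{17}{5}$)
$r = \frac{153}{5}$ ($r = 3 \cdot \frac{17}{5} \cdot 3 = \frac{51}{5} \cdot 3 = \frac{153}{5} \approx 30.6$)
$M{\left(b \right)} = 5 - 2 b$ ($M{\left(b \right)} = - 2 b + 5 = 5 - 2 b$)
$k{\left(O,B \right)} = - \frac{281}{5}$ ($k{\left(O,B \right)} = 5 - \frac{306}{5} = - \frac{281}{5}$)
$k{\left(-10,76 \right)} - -12972 = - \frac{281}{5} - -12972 = - \frac{281}{5} + 12972 = \frac{64579}{5}$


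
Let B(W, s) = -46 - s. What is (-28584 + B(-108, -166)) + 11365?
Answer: -17099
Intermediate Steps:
(-28584 + B(-108, -166)) + 11365 = (-28584 + (-46 - 1*(-166))) + 11365 = (-28584 + (-46 + 166)) + 11365 = (-28584 + 120) + 11365 = -28464 + 11365 = -17099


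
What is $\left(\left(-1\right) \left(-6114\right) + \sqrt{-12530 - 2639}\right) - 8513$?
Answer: $-2399 + i \sqrt{15169} \approx -2399.0 + 123.16 i$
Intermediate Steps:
$\left(\left(-1\right) \left(-6114\right) + \sqrt{-12530 - 2639}\right) - 8513 = \left(6114 + \sqrt{-15169}\right) - 8513 = \left(6114 + i \sqrt{15169}\right) - 8513 = -2399 + i \sqrt{15169}$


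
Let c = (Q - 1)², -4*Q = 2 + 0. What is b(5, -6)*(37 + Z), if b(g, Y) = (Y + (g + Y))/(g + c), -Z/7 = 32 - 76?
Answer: -9660/29 ≈ -333.10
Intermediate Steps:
Z = 308 (Z = -7*(32 - 76) = -7*(-44) = 308)
Q = -½ (Q = -(2 + 0)/4 = -¼*2 = -½ ≈ -0.50000)
c = 9/4 (c = (-½ - 1)² = (-3/2)² = 9/4 ≈ 2.2500)
b(g, Y) = (g + 2*Y)/(9/4 + g) (b(g, Y) = (Y + (g + Y))/(g + 9/4) = (Y + (Y + g))/(9/4 + g) = (g + 2*Y)/(9/4 + g))
b(5, -6)*(37 + Z) = (4*(5 + 2*(-6))/(9 + 4*5))*(37 + 308) = (4*(5 - 12)/(9 + 20))*345 = (4*(-7)/29)*345 = (4*(1/29)*(-7))*345 = -28/29*345 = -9660/29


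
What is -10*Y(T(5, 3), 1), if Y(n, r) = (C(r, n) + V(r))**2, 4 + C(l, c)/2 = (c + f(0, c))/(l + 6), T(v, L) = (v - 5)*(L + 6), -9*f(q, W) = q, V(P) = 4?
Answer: -160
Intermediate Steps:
f(q, W) = -q/9
T(v, L) = (-5 + v)*(6 + L)
C(l, c) = -8 + 2*c/(6 + l) (C(l, c) = -8 + 2*((c - 1/9*0)/(l + 6)) = -8 + 2*((c + 0)/(6 + l)) = -8 + 2*(c/(6 + l)) = -8 + 2*c/(6 + l))
Y(n, r) = (4 + 2*(-24 + n - 4*r)/(6 + r))**2 (Y(n, r) = (2*(-24 + n - 4*r)/(6 + r) + 4)**2 = (4 + 2*(-24 + n - 4*r)/(6 + r))**2)
-10*Y(T(5, 3), 1) = -40*(-12 + (-30 - 5*3 + 6*5 + 3*5) - 2*1)**2/(6 + 1)**2 = -40*(-12 + (-30 - 15 + 30 + 15) - 2)**2/7**2 = -40*(-12 + 0 - 2)**2/49 = -40*(-14)**2/49 = -40*196/49 = -10*16 = -160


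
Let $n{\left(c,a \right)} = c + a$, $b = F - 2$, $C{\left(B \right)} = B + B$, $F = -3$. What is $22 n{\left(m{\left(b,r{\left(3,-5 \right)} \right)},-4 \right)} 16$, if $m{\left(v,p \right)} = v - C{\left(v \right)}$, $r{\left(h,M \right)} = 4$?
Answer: $352$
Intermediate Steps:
$C{\left(B \right)} = 2 B$
$b = -5$ ($b = -3 - 2 = -5$)
$m{\left(v,p \right)} = - v$ ($m{\left(v,p \right)} = v - 2 v = - v$)
$n{\left(c,a \right)} = a + c$
$22 n{\left(m{\left(b,r{\left(3,-5 \right)} \right)},-4 \right)} 16 = 22 \left(-4 - -5\right) 16 = 22 \left(-4 + 5\right) 16 = 22 \cdot 1 \cdot 16 = 22 \cdot 16 = 352$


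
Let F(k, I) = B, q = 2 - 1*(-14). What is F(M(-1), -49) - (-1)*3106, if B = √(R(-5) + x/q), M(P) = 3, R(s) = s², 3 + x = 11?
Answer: 3106 + √102/2 ≈ 3111.1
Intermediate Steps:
x = 8 (x = -3 + 11 = 8)
q = 16 (q = 2 + 14 = 16)
B = √102/2 (B = √((-5)² + 8/16) = √(25 + 8*(1/16)) = √(25 + ½) = √(51/2) = √102/2 ≈ 5.0498)
F(k, I) = √102/2
F(M(-1), -49) - (-1)*3106 = √102/2 - (-1)*3106 = √102/2 - 1*(-3106) = √102/2 + 3106 = 3106 + √102/2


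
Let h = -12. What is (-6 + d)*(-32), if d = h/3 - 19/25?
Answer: 8608/25 ≈ 344.32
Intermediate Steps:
d = -119/25 (d = -12/3 - 19/25 = -12*1/3 - 19*1/25 = -4 - 19/25 = -119/25 ≈ -4.7600)
(-6 + d)*(-32) = (-6 - 119/25)*(-32) = -269/25*(-32) = 8608/25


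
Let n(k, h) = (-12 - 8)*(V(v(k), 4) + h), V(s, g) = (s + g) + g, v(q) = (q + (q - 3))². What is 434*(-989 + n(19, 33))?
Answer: -11418106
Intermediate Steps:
v(q) = (-3 + 2*q)² (v(q) = (q + (-3 + q))² = (-3 + 2*q)²)
V(s, g) = s + 2*g (V(s, g) = (g + s) + g = s + 2*g)
n(k, h) = -160 - 20*h - 20*(-3 + 2*k)² (n(k, h) = (-12 - 8)*(((-3 + 2*k)² + 2*4) + h) = -20*(((-3 + 2*k)² + 8) + h) = -20*((8 + (-3 + 2*k)²) + h) = -20*(8 + h + (-3 + 2*k)²) = -160 - 20*h - 20*(-3 + 2*k)²)
434*(-989 + n(19, 33)) = 434*(-989 + (-160 - 20*33 - 20*(-3 + 2*19)²)) = 434*(-989 + (-160 - 660 - 20*(-3 + 38)²)) = 434*(-989 + (-160 - 660 - 20*35²)) = 434*(-989 + (-160 - 660 - 20*1225)) = 434*(-989 + (-160 - 660 - 24500)) = 434*(-989 - 25320) = 434*(-26309) = -11418106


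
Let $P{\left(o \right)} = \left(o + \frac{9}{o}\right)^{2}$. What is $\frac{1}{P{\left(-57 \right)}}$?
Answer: $\frac{361}{1179396} \approx 0.00030609$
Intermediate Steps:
$\frac{1}{P{\left(-57 \right)}} = \frac{1}{\frac{1}{3249} \left(9 + \left(-57\right)^{2}\right)^{2}} = \frac{1}{\frac{1}{3249} \left(9 + 3249\right)^{2}} = \frac{1}{\frac{1}{3249} \cdot 3258^{2}} = \frac{1}{\frac{1}{3249} \cdot 10614564} = \frac{1}{\frac{1179396}{361}} = \frac{361}{1179396}$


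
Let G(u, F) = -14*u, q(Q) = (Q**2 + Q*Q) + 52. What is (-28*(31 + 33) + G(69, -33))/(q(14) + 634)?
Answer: -197/77 ≈ -2.5584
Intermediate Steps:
q(Q) = 52 + 2*Q**2 (q(Q) = (Q**2 + Q**2) + 52 = 2*Q**2 + 52 = 52 + 2*Q**2)
(-28*(31 + 33) + G(69, -33))/(q(14) + 634) = (-28*(31 + 33) - 14*69)/((52 + 2*14**2) + 634) = (-28*64 - 966)/((52 + 2*196) + 634) = (-1792 - 966)/((52 + 392) + 634) = -2758/(444 + 634) = -2758/1078 = -2758*1/1078 = -197/77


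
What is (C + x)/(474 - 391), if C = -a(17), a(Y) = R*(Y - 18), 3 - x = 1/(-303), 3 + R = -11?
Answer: -3332/25149 ≈ -0.13249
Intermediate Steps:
R = -14 (R = -3 - 11 = -14)
x = 910/303 (x = 3 - 1/(-303) = 3 - 1*(-1/303) = 3 + 1/303 = 910/303 ≈ 3.0033)
a(Y) = 252 - 14*Y (a(Y) = -14*(Y - 18) = -14*(-18 + Y) = 252 - 14*Y)
C = -14 (C = -(252 - 14*17) = -(252 - 238) = -1*14 = -14)
(C + x)/(474 - 391) = (-14 + 910/303)/(474 - 391) = -3332/303/83 = (1/83)*(-3332/303) = -3332/25149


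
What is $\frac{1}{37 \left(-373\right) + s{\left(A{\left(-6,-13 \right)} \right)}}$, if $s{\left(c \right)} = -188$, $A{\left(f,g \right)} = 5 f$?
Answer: $- \frac{1}{13989} \approx -7.1485 \cdot 10^{-5}$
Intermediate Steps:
$\frac{1}{37 \left(-373\right) + s{\left(A{\left(-6,-13 \right)} \right)}} = \frac{1}{37 \left(-373\right) - 188} = \frac{1}{-13801 - 188} = \frac{1}{-13989} = - \frac{1}{13989}$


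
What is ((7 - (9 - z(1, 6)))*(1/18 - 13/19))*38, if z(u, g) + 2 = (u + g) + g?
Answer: -215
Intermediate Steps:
z(u, g) = -2 + u + 2*g (z(u, g) = -2 + ((u + g) + g) = -2 + ((g + u) + g) = -2 + (u + 2*g) = -2 + u + 2*g)
((7 - (9 - z(1, 6)))*(1/18 - 13/19))*38 = ((7 - (9 - (-2 + 1 + 2*6)))*(1/18 - 13/19))*38 = ((7 - (9 - (-2 + 1 + 12)))*(1*(1/18) - 13*1/19))*38 = ((7 - (9 - 1*11))*(1/18 - 13/19))*38 = ((7 - (9 - 11))*(-215/342))*38 = ((7 - 1*(-2))*(-215/342))*38 = ((7 + 2)*(-215/342))*38 = (9*(-215/342))*38 = -215/38*38 = -215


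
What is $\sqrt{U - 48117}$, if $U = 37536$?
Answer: $i \sqrt{10581} \approx 102.86 i$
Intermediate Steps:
$\sqrt{U - 48117} = \sqrt{37536 - 48117} = \sqrt{-10581} = i \sqrt{10581}$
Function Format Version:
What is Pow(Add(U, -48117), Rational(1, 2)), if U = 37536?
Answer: Mul(I, Pow(10581, Rational(1, 2))) ≈ Mul(102.86, I)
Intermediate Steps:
Pow(Add(U, -48117), Rational(1, 2)) = Pow(Add(37536, -48117), Rational(1, 2)) = Pow(-10581, Rational(1, 2)) = Mul(I, Pow(10581, Rational(1, 2)))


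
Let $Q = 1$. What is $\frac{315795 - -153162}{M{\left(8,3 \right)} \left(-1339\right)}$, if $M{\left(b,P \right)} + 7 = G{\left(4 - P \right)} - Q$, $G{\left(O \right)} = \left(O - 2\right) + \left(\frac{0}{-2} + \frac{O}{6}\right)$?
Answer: $\frac{2813742}{70967} \approx 39.649$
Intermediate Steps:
$G{\left(O \right)} = -2 + \frac{7 O}{6}$ ($G{\left(O \right)} = \left(-2 + O\right) + \left(0 \left(- \frac{1}{2}\right) + O \frac{1}{6}\right) = \left(-2 + O\right) + \left(0 + \frac{O}{6}\right) = \left(-2 + O\right) + \frac{O}{6} = -2 + \frac{7 O}{6}$)
$M{\left(b,P \right)} = - \frac{16}{3} - \frac{7 P}{6}$ ($M{\left(b,P \right)} = -7 + \left(\left(-2 + \frac{7 \left(4 - P\right)}{6}\right) - 1\right) = -7 - \left(- \frac{5}{3} + \frac{7 P}{6}\right) = - \frac{16}{3} - \frac{7 P}{6}$)
$\frac{315795 - -153162}{M{\left(8,3 \right)} \left(-1339\right)} = \frac{315795 - -153162}{\left(- \frac{16}{3} - \frac{7}{2}\right) \left(-1339\right)} = \frac{315795 + 153162}{\left(- \frac{16}{3} - \frac{7}{2}\right) \left(-1339\right)} = \frac{468957}{\left(- \frac{53}{6}\right) \left(-1339\right)} = \frac{468957}{\frac{70967}{6}} = 468957 \cdot \frac{6}{70967} = \frac{2813742}{70967}$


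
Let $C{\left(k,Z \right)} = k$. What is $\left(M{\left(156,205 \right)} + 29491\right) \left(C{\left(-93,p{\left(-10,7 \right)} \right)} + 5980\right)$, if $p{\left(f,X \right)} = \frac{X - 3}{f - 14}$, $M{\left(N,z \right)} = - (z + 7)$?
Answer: $172365473$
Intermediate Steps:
$M{\left(N,z \right)} = -7 - z$ ($M{\left(N,z \right)} = - (7 + z) = -7 - z$)
$p{\left(f,X \right)} = \frac{-3 + X}{-14 + f}$
$\left(M{\left(156,205 \right)} + 29491\right) \left(C{\left(-93,p{\left(-10,7 \right)} \right)} + 5980\right) = \left(\left(-7 - 205\right) + 29491\right) \left(-93 + 5980\right) = \left(\left(-7 - 205\right) + 29491\right) 5887 = \left(-212 + 29491\right) 5887 = 29279 \cdot 5887 = 172365473$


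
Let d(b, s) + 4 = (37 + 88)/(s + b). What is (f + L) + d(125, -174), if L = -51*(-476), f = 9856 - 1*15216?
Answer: 926563/49 ≈ 18909.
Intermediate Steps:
f = -5360 (f = 9856 - 15216 = -5360)
d(b, s) = -4 + 125/(b + s) (d(b, s) = -4 + (37 + 88)/(s + b) = -4 + 125/(b + s))
L = 24276 (L = -1*(-24276) = 24276)
(f + L) + d(125, -174) = (-5360 + 24276) + (125 - 4*125 - 4*(-174))/(125 - 174) = 18916 + (125 - 500 + 696)/(-49) = 18916 - 1/49*321 = 18916 - 321/49 = 926563/49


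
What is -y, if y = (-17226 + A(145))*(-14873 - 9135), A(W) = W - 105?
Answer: -412601488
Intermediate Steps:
A(W) = -105 + W
y = 412601488 (y = (-17226 + (-105 + 145))*(-14873 - 9135) = (-17226 + 40)*(-24008) = -17186*(-24008) = 412601488)
-y = -1*412601488 = -412601488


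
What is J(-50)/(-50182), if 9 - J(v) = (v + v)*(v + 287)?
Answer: -23709/50182 ≈ -0.47246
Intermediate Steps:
J(v) = 9 - 2*v*(287 + v) (J(v) = 9 - (v + v)*(v + 287) = 9 - 2*v*(287 + v))
J(-50)/(-50182) = (9 - 574*(-50) - 2*(-50)**2)/(-50182) = (9 + 28700 - 2*2500)*(-1/50182) = (9 + 28700 - 5000)*(-1/50182) = 23709*(-1/50182) = -23709/50182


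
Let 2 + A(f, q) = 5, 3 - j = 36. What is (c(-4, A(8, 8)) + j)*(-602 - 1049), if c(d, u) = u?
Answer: 49530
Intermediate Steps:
j = -33 (j = 3 - 1*36 = 3 - 36 = -33)
A(f, q) = 3 (A(f, q) = -2 + 5 = 3)
(c(-4, A(8, 8)) + j)*(-602 - 1049) = (3 - 33)*(-602 - 1049) = -30*(-1651) = 49530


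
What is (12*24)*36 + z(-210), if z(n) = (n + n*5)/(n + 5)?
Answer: 425340/41 ≈ 10374.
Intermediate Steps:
z(n) = 6*n/(5 + n) (z(n) = (n + 5*n)/(5 + n) = (6*n)/(5 + n) = 6*n/(5 + n))
(12*24)*36 + z(-210) = (12*24)*36 + 6*(-210)/(5 - 210) = 288*36 + 6*(-210)/(-205) = 10368 + 6*(-210)*(-1/205) = 10368 + 252/41 = 425340/41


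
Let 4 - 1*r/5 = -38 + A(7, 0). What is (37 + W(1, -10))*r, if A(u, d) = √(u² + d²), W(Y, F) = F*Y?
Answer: 4725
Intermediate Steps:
A(u, d) = √(d² + u²)
r = 175 (r = 20 - 5*(-38 + √(0² + 7²)) = 20 - 5*(-38 + √(0 + 49)) = 20 - 5*(-38 + √49) = 20 - 5*(-38 + 7) = 20 - 5*(-31) = 20 + 155 = 175)
(37 + W(1, -10))*r = (37 - 10*1)*175 = (37 - 10)*175 = 27*175 = 4725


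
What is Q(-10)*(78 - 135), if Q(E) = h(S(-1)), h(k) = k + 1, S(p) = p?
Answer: 0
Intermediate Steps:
h(k) = 1 + k
Q(E) = 0 (Q(E) = 1 - 1 = 0)
Q(-10)*(78 - 135) = 0*(78 - 135) = 0*(-57) = 0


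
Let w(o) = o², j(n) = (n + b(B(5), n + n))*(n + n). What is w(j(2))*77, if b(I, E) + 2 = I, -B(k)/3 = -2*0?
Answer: 0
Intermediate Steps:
B(k) = 0 (B(k) = -(-6)*0 = -3*0 = 0)
b(I, E) = -2 + I
j(n) = 2*n*(-2 + n) (j(n) = (n + (-2 + 0))*(n + n) = (n - 2)*(2*n) = (-2 + n)*(2*n) = 2*n*(-2 + n))
w(j(2))*77 = (2*2*(-2 + 2))²*77 = (2*2*0)²*77 = 0²*77 = 0*77 = 0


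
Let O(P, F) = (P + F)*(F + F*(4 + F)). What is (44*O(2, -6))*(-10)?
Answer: 10560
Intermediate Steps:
O(P, F) = (F + P)*(F + F*(4 + F))
(44*O(2, -6))*(-10) = (44*(-6*((-6)² + 5*(-6) + 5*2 - 6*2)))*(-10) = (44*(-6*(36 - 30 + 10 - 12)))*(-10) = (44*(-6*4))*(-10) = (44*(-24))*(-10) = -1056*(-10) = 10560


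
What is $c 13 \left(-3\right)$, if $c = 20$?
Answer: $-780$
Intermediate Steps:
$c 13 \left(-3\right) = 20 \cdot 13 \left(-3\right) = 260 \left(-3\right) = -780$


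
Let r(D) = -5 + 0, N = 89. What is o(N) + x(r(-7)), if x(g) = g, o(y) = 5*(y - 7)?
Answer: 405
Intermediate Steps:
r(D) = -5
o(y) = -35 + 5*y (o(y) = 5*(-7 + y) = -35 + 5*y)
o(N) + x(r(-7)) = (-35 + 5*89) - 5 = (-35 + 445) - 5 = 410 - 5 = 405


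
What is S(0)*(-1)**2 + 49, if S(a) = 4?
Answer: 53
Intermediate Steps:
S(0)*(-1)**2 + 49 = 4*(-1)**2 + 49 = 4*1 + 49 = 4 + 49 = 53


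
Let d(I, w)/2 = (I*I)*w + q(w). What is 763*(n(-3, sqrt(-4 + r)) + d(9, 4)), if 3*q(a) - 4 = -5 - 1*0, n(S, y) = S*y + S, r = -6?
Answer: 1474879/3 - 2289*I*sqrt(10) ≈ 4.9163e+5 - 7238.5*I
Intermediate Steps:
n(S, y) = S + S*y
q(a) = -1/3 (q(a) = 4/3 + (-5 - 1*0)/3 = 4/3 + (-5 + 0)/3 = 4/3 + (1/3)*(-5) = 4/3 - 5/3 = -1/3)
d(I, w) = -2/3 + 2*w*I**2 (d(I, w) = 2*((I*I)*w - 1/3) = 2*(I**2*w - 1/3) = 2*(w*I**2 - 1/3) = 2*(-1/3 + w*I**2) = -2/3 + 2*w*I**2)
763*(n(-3, sqrt(-4 + r)) + d(9, 4)) = 763*(-3*(1 + sqrt(-4 - 6)) + (-2/3 + 2*4*9**2)) = 763*(-3*(1 + sqrt(-10)) + (-2/3 + 2*4*81)) = 763*(-3*(1 + I*sqrt(10)) + (-2/3 + 648)) = 763*((-3 - 3*I*sqrt(10)) + 1942/3) = 763*(1933/3 - 3*I*sqrt(10)) = 1474879/3 - 2289*I*sqrt(10)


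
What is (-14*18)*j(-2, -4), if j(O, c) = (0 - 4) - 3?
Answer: 1764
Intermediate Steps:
j(O, c) = -7 (j(O, c) = -4 - 3 = -7)
(-14*18)*j(-2, -4) = -14*18*(-7) = -252*(-7) = 1764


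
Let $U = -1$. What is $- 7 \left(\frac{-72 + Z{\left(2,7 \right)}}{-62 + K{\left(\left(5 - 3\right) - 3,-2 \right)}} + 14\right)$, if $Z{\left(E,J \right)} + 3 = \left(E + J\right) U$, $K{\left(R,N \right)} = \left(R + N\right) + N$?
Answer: $- \frac{7154}{67} \approx -106.78$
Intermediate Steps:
$K{\left(R,N \right)} = R + 2 N$ ($K{\left(R,N \right)} = \left(N + R\right) + N = R + 2 N$)
$Z{\left(E,J \right)} = -3 - E - J$ ($Z{\left(E,J \right)} = -3 + \left(E + J\right) \left(-1\right) = -3 - \left(E + J\right) = -3 - E - J$)
$- 7 \left(\frac{-72 + Z{\left(2,7 \right)}}{-62 + K{\left(\left(5 - 3\right) - 3,-2 \right)}} + 14\right) = - 7 \left(\frac{-72 - 12}{-62 + \left(\left(\left(5 - 3\right) - 3\right) + 2 \left(-2\right)\right)} + 14\right) = - 7 \left(\frac{-72 - 12}{-62 + \left(\left(2 - 3\right) - 4\right)} + 14\right) = - 7 \left(\frac{-72 - 12}{-62 - 5} + 14\right) = - 7 \left(- \frac{84}{-62 - 5} + 14\right) = - 7 \left(- \frac{84}{-67} + 14\right) = - 7 \left(\left(-84\right) \left(- \frac{1}{67}\right) + 14\right) = - 7 \left(\frac{84}{67} + 14\right) = \left(-7\right) \frac{1022}{67} = - \frac{7154}{67}$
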